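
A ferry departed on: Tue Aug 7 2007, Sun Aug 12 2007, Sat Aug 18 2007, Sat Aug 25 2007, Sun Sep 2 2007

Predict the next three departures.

The spacing grows by 1 each time: 5, 6, 7, 8 days.
Next gap: 9 days. Sun Sep 2 2007 + 9 days = Tue Sep 11 2007.
Next gap: 10 days. Tue Sep 11 2007 + 10 days = Fri Sep 21 2007.
Next gap: 11 days. Fri Sep 21 2007 + 11 days = Tue Oct 2 2007.

Tue Sep 11 2007, Fri Sep 21 2007, Tue Oct 2 2007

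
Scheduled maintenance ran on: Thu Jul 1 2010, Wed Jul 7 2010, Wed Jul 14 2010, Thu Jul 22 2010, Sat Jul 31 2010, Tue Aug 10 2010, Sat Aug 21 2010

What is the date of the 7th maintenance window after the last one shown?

Sat Dec 4 2010

Gaps: 6, 7, 8, 9, 10, 11 days — each gap is 1 larger than the previous one.
Next gap: 12 days. Sat Aug 21 2010 + 12 days = Thu Sep 2 2010.
Next gap: 13 days. Thu Sep 2 2010 + 13 days = Wed Sep 15 2010.
Next gap: 14 days. Wed Sep 15 2010 + 14 days = Wed Sep 29 2010.
Next gap: 15 days. Wed Sep 29 2010 + 15 days = Thu Oct 14 2010.
Next gap: 16 days. Thu Oct 14 2010 + 16 days = Sat Oct 30 2010.
Next gap: 17 days. Sat Oct 30 2010 + 17 days = Tue Nov 16 2010.
Next gap: 18 days. Tue Nov 16 2010 + 18 days = Sat Dec 4 2010.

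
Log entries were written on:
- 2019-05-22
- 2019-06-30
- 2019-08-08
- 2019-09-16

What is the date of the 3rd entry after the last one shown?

Every event comes 39 days after the last (39, 39, 39).
2019-09-16 + 39 days = 2019-10-25.
2019-10-25 + 39 days = 2019-12-03.
2019-12-03 + 39 days = 2020-01-11.

2020-01-11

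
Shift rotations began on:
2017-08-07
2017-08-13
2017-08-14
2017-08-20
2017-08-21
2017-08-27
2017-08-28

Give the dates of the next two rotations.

2017-09-03, 2017-09-04

Every event lands on a Monday or Sunday (gaps cycle 6, 1, 6, 1, 6, 1).
So the schedule is: every Monday and Sunday.
Next Sunday: 2017-09-03.
Next Monday: 2017-09-04.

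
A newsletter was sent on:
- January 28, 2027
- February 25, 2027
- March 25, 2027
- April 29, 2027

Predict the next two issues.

Every date is a Thursday; gaps 28, 28, 35 days.
Each is the last Thursday of its month (at least one falls on the 29th or later, ruling out '4th Thursday').
May 2027 ends with Thursday May 27, 2027.
June 2027 ends with Thursday June 24, 2027.

May 27, 2027; June 24, 2027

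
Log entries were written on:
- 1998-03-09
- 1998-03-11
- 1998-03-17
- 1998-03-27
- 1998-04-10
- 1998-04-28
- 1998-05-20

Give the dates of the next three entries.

1998-06-15, 1998-07-15, 1998-08-18

The spacing grows by 4 each time: 2, 6, 10, 14, 18, 22 days.
Next gap: 26 days. 1998-05-20 + 26 days = 1998-06-15.
Next gap: 30 days. 1998-06-15 + 30 days = 1998-07-15.
Next gap: 34 days. 1998-07-15 + 34 days = 1998-08-18.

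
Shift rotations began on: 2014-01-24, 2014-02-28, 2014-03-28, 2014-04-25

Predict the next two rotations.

Gaps: 35, 28, 28 days — a mix of 28 and 35. Every date is a Friday.
Each is the 4th Friday of its month.
May 2014 — 4th Friday is 2014-05-23.
June 2014 — 4th Friday is 2014-06-27.

2014-05-23, 2014-06-27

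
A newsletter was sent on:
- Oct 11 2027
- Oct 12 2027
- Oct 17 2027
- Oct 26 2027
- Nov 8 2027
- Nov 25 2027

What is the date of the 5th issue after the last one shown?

Intervals are 1, 5, 9, 13, 17 days — an arithmetic progression with common difference 4.
Next gap: 21 days. Nov 25 2027 + 21 days = Dec 16 2027.
Next gap: 25 days. Dec 16 2027 + 25 days = Jan 10 2028.
Next gap: 29 days. Jan 10 2028 + 29 days = Feb 8 2028.
Next gap: 33 days. Feb 8 2028 + 33 days = Mar 12 2028.
Next gap: 37 days. Mar 12 2028 + 37 days = Apr 18 2028.

Apr 18 2028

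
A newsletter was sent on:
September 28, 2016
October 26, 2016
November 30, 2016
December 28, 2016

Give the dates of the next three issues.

All Wednesdays; the gaps (28, 35, 28) vary with month length.
This is the last Wednesday of each month.
January 2017 ends with Wednesday January 25, 2017.
Last Wednesday of February 2017: February 22, 2017.
Last Wednesday of March 2017: March 29, 2017.

January 25, 2017; February 22, 2017; March 29, 2017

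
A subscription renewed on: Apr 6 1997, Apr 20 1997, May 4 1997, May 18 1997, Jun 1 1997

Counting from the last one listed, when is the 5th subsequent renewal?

Aug 10 1997

The spacing is 14, 14, 14, 14 days — always 14 days.
Jun 1 1997 + 14 days = Jun 15 1997.
Jun 15 1997 + 14 days = Jun 29 1997.
Jun 29 1997 + 14 days = Jul 13 1997.
Jul 13 1997 + 14 days = Jul 27 1997.
Jul 27 1997 + 14 days = Aug 10 1997.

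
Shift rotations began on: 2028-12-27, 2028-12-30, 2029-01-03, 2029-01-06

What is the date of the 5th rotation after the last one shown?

The gap pattern 3, 4, 3 repeats every 2 events.
These are the Wednesdays and Saturdays of each week.
Next Wednesday: 2029-01-10.
The following Saturday is 2029-01-13.
Next Wednesday: 2029-01-17.
Next Saturday: 2029-01-20.
The following Wednesday is 2029-01-24.

2029-01-24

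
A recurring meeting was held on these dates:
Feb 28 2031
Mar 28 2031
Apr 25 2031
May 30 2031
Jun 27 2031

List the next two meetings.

Every date is a Friday; gaps 28, 28, 35, 28 days.
Each is the last Friday of its month (at least one falls on the 29th or later, ruling out '4th Friday').
Last Friday of July 2031: Jul 25 2031.
Last Friday of August 2031: Aug 29 2031.

Jul 25 2031, Aug 29 2031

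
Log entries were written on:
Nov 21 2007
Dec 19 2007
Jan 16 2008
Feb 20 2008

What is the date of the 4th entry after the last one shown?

All dates are Wednesdays, 28, 28, 35 days apart.
Specifically, the 3rd Wednesday of each month.
March 2008 — 3rd Wednesday is Mar 19 2008.
April 2008 — 3rd Wednesday is Apr 16 2008.
May 2008 — 3rd Wednesday is May 21 2008.
3rd Wednesday of June 2008: Jun 18 2008.

Jun 18 2008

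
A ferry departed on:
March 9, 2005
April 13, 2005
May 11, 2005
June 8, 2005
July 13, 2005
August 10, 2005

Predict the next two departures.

Gaps: 35, 28, 28, 35, 28 days — a mix of 28 and 35. Every date is a Wednesday.
Each is the 2nd Wednesday of its month.
2nd Wednesday of September 2005: September 14, 2005.
October 2005 — 2nd Wednesday is October 12, 2005.

September 14, 2005; October 12, 2005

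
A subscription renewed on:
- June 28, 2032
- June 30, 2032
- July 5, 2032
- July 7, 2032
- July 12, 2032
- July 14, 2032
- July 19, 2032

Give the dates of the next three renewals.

July 21, 2032; July 26, 2032; July 28, 2032

Every event lands on a Monday or Wednesday (gaps cycle 2, 5, 2, 5, 2, 5).
So the schedule is: every Monday and Wednesday.
Next Wednesday: July 21, 2032.
The following Monday is July 26, 2032.
Next Wednesday: July 28, 2032.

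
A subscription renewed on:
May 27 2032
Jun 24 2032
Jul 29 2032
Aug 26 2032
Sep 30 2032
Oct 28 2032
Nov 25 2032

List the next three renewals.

All Thursdays; the gaps (28, 35, 28, 35, 28, 28) vary with month length.
This is the last Thursday of each month.
December 2032 ends with Thursday Dec 30 2032.
Last Thursday of January 2033: Jan 27 2033.
Last Thursday of February 2033: Feb 24 2033.

Dec 30 2032, Jan 27 2033, Feb 24 2033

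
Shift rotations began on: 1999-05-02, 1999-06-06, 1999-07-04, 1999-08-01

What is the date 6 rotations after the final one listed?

Gaps: 35, 28, 28 days — a mix of 28 and 35. Every date is a Sunday.
Each is the 1st Sunday of its month.
1st Sunday of September 1999: 1999-09-05.
October 1999 — 1st Sunday is 1999-10-03.
1st Sunday of November 1999: 1999-11-07.
1st Sunday of December 1999: 1999-12-05.
1st Sunday of January 2000: 2000-01-02.
February 2000 — 1st Sunday is 2000-02-06.

2000-02-06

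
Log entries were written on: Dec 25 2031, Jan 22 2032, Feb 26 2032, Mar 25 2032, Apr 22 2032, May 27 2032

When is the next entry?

Gaps: 28, 35, 28, 28, 35 days — a mix of 28 and 35. Every date is a Thursday.
Each is the 4th Thursday of its month.
4th Thursday of June 2032: Jun 24 2032.

Jun 24 2032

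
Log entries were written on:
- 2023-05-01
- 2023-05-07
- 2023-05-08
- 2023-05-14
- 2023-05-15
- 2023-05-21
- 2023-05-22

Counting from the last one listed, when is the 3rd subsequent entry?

2023-06-04

Gaps: 6, 1, 6, 1, 6, 1 days — not constant, but cyclic with period 2.
The events fall on every Monday and Sunday.
The following Sunday is 2023-05-28.
The following Monday is 2023-05-29.
The following Sunday is 2023-06-04.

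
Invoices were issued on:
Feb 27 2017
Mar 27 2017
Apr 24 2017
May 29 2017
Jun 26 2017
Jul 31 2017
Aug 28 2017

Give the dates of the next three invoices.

Sep 25 2017, Oct 30 2017, Nov 27 2017

These are Mondays with 28, 28, 35, 28, 35, 28-day gaps.
Each is the final Monday of its month — May 29 2017 is past the 28th, so '4th Monday' doesn't fit.
September 2017 ends with Monday Sep 25 2017.
October 2017 ends with Monday Oct 30 2017.
Last Monday of November 2017: Nov 27 2017.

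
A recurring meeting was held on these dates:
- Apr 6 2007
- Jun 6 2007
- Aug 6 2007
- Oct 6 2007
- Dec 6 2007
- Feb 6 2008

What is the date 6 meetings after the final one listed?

Each date is the 6th; the gaps (61, 61, 61, 61, 62) track the month lengths.
The rule is the 6th of every 2 months.
Next: April 2008 → Apr 6 2008.
Next: June 2008 → Jun 6 2008.
August 2008: Aug 6 2008.
October 2008: Oct 6 2008.
Next: December 2008 → Dec 6 2008.
February 2009: Feb 6 2009.

Feb 6 2009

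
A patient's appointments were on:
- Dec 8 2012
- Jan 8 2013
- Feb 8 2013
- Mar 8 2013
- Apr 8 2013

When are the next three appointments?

May 8 2013, Jun 8 2013, Jul 8 2013

The day-of-month is always 8 (31, 31, 28, 31 days between events).
So this recurs on the 8th of each month.
May 2013: May 8 2013.
Next: June 2013 → Jun 8 2013.
Next: July 2013 → Jul 8 2013.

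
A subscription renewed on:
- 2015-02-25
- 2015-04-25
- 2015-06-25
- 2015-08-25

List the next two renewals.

2015-10-25, 2015-12-25

Each date is the 25th; the gaps (59, 61, 61) track the month lengths.
The rule is the 25th of every 2 months.
October 2015: 2015-10-25.
Next: December 2015 → 2015-12-25.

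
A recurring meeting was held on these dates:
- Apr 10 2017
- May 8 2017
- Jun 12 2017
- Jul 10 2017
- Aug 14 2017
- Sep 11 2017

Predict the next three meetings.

Oct 9 2017, Nov 13 2017, Dec 11 2017

Gaps: 28, 35, 28, 35, 28 days — a mix of 28 and 35. Every date is a Monday.
Each is the 2nd Monday of its month.
October 2017 — 2nd Monday is Oct 9 2017.
November 2017 — 2nd Monday is Nov 13 2017.
December 2017 — 2nd Monday is Dec 11 2017.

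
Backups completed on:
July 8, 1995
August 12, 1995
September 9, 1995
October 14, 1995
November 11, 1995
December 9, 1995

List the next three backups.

Gaps: 35, 28, 35, 28, 28 days — a mix of 28 and 35. Every date is a Saturday.
Each is the 2nd Saturday of its month.
January 1996 — 2nd Saturday is January 13, 1996.
February 1996 — 2nd Saturday is February 10, 1996.
2nd Saturday of March 1996: March 9, 1996.

January 13, 1996; February 10, 1996; March 9, 1996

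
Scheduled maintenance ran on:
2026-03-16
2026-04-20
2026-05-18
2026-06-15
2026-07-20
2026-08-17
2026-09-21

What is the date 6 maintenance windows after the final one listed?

2027-03-15

These are Mondays at 28- or 35-day spacing (35, 28, 28, 35, 28, 35).
The pattern: 3rd Monday of the month.
3rd Monday of October 2026: 2026-10-19.
3rd Monday of November 2026: 2026-11-16.
3rd Monday of December 2026: 2026-12-21.
January 2027 — 3rd Monday is 2027-01-18.
3rd Monday of February 2027: 2027-02-15.
3rd Monday of March 2027: 2027-03-15.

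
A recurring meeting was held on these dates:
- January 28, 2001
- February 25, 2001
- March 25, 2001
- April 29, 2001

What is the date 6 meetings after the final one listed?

All Sundays; the gaps (28, 28, 35) vary with month length.
This is the last Sunday of each month.
Last Sunday of May 2001: May 27, 2001.
Last Sunday of June 2001: June 24, 2001.
July 2001 ends with Sunday July 29, 2001.
August 2001 ends with Sunday August 26, 2001.
Last Sunday of September 2001: September 30, 2001.
October 2001 ends with Sunday October 28, 2001.

October 28, 2001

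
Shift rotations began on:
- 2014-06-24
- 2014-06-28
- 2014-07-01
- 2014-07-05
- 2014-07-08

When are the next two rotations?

The gap pattern 4, 3, 4, 3 repeats every 2 events.
These are the Tuesdays and Saturdays of each week.
Next Saturday: 2014-07-12.
Next Tuesday: 2014-07-15.

2014-07-12, 2014-07-15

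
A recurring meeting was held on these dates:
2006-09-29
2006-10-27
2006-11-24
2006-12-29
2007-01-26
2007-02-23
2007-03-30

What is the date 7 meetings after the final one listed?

2007-10-26

All Fridays; the gaps (28, 28, 35, 28, 28, 35) vary with month length.
This is the last Friday of each month.
April 2007 ends with Friday 2007-04-27.
May 2007 ends with Friday 2007-05-25.
Last Friday of June 2007: 2007-06-29.
Last Friday of July 2007: 2007-07-27.
Last Friday of August 2007: 2007-08-31.
Last Friday of September 2007: 2007-09-28.
October 2007 ends with Friday 2007-10-26.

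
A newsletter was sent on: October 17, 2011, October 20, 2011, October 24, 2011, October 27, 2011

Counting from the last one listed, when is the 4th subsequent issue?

The gap pattern 3, 4, 3 repeats every 2 events.
These are the Mondays and Thursdays of each week.
The following Monday is October 31, 2011.
Next Thursday: November 3, 2011.
Next Monday: November 7, 2011.
Next Thursday: November 10, 2011.

November 10, 2011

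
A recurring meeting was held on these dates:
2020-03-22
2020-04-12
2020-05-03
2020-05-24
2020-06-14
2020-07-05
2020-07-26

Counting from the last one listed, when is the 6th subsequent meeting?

The spacing is 21, 21, 21, 21, 21, 21 days — always 21 days.
2020-07-26 + 21 days = 2020-08-16.
2020-08-16 + 21 days = 2020-09-06.
2020-09-06 + 21 days = 2020-09-27.
2020-09-27 + 21 days = 2020-10-18.
2020-10-18 + 21 days = 2020-11-08.
2020-11-08 + 21 days = 2020-11-29.

2020-11-29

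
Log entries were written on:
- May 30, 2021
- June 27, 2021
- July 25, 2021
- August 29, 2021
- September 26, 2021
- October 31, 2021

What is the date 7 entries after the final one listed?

May 29, 2022

Every date is a Sunday; gaps 28, 28, 35, 28, 35 days.
Each is the last Sunday of its month (at least one falls on the 29th or later, ruling out '4th Sunday').
November 2021 ends with Sunday November 28, 2021.
December 2021 ends with Sunday December 26, 2021.
January 2022 ends with Sunday January 30, 2022.
Last Sunday of February 2022: February 27, 2022.
March 2022 ends with Sunday March 27, 2022.
April 2022 ends with Sunday April 24, 2022.
Last Sunday of May 2022: May 29, 2022.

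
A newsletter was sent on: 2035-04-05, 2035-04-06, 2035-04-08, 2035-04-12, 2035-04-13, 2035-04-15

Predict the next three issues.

2035-04-19, 2035-04-20, 2035-04-22

Every event lands on a Thursday or Friday or Sunday (gaps cycle 1, 2, 4, 1, 2).
So the schedule is: every Thursday, Friday and Sunday.
The following Thursday is 2035-04-19.
The following Friday is 2035-04-20.
The following Sunday is 2035-04-22.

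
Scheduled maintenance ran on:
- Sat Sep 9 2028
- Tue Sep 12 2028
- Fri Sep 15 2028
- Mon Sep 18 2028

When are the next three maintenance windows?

The spacing is 3, 3, 3 days — always 3 days.
Mon Sep 18 2028 + 3 days = Thu Sep 21 2028.
Thu Sep 21 2028 + 3 days = Sun Sep 24 2028.
Sun Sep 24 2028 + 3 days = Wed Sep 27 2028.

Thu Sep 21 2028, Sun Sep 24 2028, Wed Sep 27 2028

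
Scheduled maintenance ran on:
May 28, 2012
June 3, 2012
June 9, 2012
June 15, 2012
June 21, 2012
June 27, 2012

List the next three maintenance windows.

Every event comes 6 days after the last (6, 6, 6, 6, 6).
June 27, 2012 + 6 days = July 3, 2012.
July 3, 2012 + 6 days = July 9, 2012.
July 9, 2012 + 6 days = July 15, 2012.

July 3, 2012; July 9, 2012; July 15, 2012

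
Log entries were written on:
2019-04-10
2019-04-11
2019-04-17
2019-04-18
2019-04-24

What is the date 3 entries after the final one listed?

2019-05-02

Gaps: 1, 6, 1, 6 days — not constant, but cyclic with period 2.
The events fall on every Wednesday and Thursday.
Next Thursday: 2019-04-25.
The following Wednesday is 2019-05-01.
Next Thursday: 2019-05-02.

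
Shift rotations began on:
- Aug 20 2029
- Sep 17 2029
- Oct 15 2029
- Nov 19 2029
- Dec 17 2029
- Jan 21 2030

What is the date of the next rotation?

Gaps: 28, 28, 35, 28, 35 days — a mix of 28 and 35. Every date is a Monday.
Each is the 3rd Monday of its month.
3rd Monday of February 2030: Feb 18 2030.

Feb 18 2030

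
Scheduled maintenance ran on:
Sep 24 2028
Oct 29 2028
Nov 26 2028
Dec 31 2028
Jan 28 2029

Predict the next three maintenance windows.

Feb 25 2029, Mar 25 2029, Apr 29 2029

Every date is a Sunday; gaps 35, 28, 35, 28 days.
Each is the last Sunday of its month (at least one falls on the 29th or later, ruling out '4th Sunday').
February 2029 ends with Sunday Feb 25 2029.
Last Sunday of March 2029: Mar 25 2029.
April 2029 ends with Sunday Apr 29 2029.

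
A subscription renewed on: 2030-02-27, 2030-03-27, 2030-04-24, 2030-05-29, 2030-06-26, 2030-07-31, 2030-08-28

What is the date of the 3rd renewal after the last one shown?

Every date is a Wednesday; gaps 28, 28, 35, 28, 35, 28 days.
Each is the last Wednesday of its month (at least one falls on the 29th or later, ruling out '4th Wednesday').
Last Wednesday of September 2030: 2030-09-25.
Last Wednesday of October 2030: 2030-10-30.
Last Wednesday of November 2030: 2030-11-27.

2030-11-27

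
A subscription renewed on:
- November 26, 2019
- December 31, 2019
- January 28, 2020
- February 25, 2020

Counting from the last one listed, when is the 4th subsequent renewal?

Every date is a Tuesday; gaps 35, 28, 28 days.
Each is the last Tuesday of its month (at least one falls on the 29th or later, ruling out '4th Tuesday').
March 2020 ends with Tuesday March 31, 2020.
April 2020 ends with Tuesday April 28, 2020.
Last Tuesday of May 2020: May 26, 2020.
June 2020 ends with Tuesday June 30, 2020.

June 30, 2020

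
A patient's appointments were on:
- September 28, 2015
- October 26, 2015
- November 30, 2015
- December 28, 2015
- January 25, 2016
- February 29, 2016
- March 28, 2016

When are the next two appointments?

These are Mondays with 28, 35, 28, 28, 35, 28-day gaps.
Each is the final Monday of its month — November 30, 2015 is past the 28th, so '4th Monday' doesn't fit.
April 2016 ends with Monday April 25, 2016.
Last Monday of May 2016: May 30, 2016.

April 25, 2016; May 30, 2016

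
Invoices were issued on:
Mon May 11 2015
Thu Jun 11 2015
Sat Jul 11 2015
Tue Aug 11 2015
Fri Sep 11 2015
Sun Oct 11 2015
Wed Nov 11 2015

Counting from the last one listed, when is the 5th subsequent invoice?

Gaps: 31, 30, 31, 31, 30, 31 days — not constant. Every event is on the 11th of the month.
Pattern: the 11th of each month.
December 2015: Fri Dec 11 2015.
January 2016: Mon Jan 11 2016.
Next: February 2016 → Thu Feb 11 2016.
March 2016: Fri Mar 11 2016.
April 2016: Mon Apr 11 2016.

Mon Apr 11 2016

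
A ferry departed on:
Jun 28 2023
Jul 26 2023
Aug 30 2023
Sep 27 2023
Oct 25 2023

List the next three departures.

Nov 29 2023, Dec 27 2023, Jan 31 2024

All Wednesdays; the gaps (28, 35, 28, 28) vary with month length.
This is the last Wednesday of each month.
Last Wednesday of November 2023: Nov 29 2023.
December 2023 ends with Wednesday Dec 27 2023.
Last Wednesday of January 2024: Jan 31 2024.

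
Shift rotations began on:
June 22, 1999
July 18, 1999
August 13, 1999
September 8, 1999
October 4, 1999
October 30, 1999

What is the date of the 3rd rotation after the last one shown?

January 16, 2000

Every event comes 26 days after the last (26, 26, 26, 26, 26).
October 30, 1999 + 26 days = November 25, 1999.
November 25, 1999 + 26 days = December 21, 1999.
December 21, 1999 + 26 days = January 16, 2000.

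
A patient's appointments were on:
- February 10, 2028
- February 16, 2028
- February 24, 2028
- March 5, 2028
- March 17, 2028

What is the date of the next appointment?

The spacing grows by 2 each time: 6, 8, 10, 12 days.
Next gap: 14 days. March 17, 2028 + 14 days = March 31, 2028.

March 31, 2028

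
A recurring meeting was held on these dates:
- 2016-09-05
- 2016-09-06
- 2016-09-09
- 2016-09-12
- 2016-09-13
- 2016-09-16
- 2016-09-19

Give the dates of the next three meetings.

Every event lands on a Monday or Tuesday or Friday (gaps cycle 1, 3, 3, 1, 3, 3).
So the schedule is: every Monday, Tuesday and Friday.
The following Tuesday is 2016-09-20.
The following Friday is 2016-09-23.
Next Monday: 2016-09-26.

2016-09-20, 2016-09-23, 2016-09-26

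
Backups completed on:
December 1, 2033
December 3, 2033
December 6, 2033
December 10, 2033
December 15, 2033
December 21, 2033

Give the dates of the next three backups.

The spacing grows by 1 each time: 2, 3, 4, 5, 6 days.
Next gap: 7 days. December 21, 2033 + 7 days = December 28, 2033.
Next gap: 8 days. December 28, 2033 + 8 days = January 5, 2034.
Next gap: 9 days. January 5, 2034 + 9 days = January 14, 2034.

December 28, 2033; January 5, 2034; January 14, 2034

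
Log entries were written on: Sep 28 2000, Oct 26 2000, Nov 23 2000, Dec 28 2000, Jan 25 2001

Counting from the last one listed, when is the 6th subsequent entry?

Jul 26 2001

Gaps: 28, 28, 35, 28 days — a mix of 28 and 35. Every date is a Thursday.
Each is the 4th Thursday of its month.
4th Thursday of February 2001: Feb 22 2001.
March 2001 — 4th Thursday is Mar 22 2001.
April 2001 — 4th Thursday is Apr 26 2001.
May 2001 — 4th Thursday is May 24 2001.
4th Thursday of June 2001: Jun 28 2001.
4th Thursday of July 2001: Jul 26 2001.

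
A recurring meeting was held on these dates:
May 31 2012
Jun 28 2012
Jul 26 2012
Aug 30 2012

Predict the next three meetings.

All Thursdays; the gaps (28, 28, 35) vary with month length.
This is the last Thursday of each month.
September 2012 ends with Thursday Sep 27 2012.
Last Thursday of October 2012: Oct 25 2012.
Last Thursday of November 2012: Nov 29 2012.

Sep 27 2012, Oct 25 2012, Nov 29 2012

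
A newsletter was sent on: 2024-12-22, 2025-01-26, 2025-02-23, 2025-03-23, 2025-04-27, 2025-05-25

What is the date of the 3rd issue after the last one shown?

2025-08-24

Gaps: 35, 28, 28, 35, 28 days — a mix of 28 and 35. Every date is a Sunday.
Each is the 4th Sunday of its month.
4th Sunday of June 2025: 2025-06-22.
4th Sunday of July 2025: 2025-07-27.
August 2025 — 4th Sunday is 2025-08-24.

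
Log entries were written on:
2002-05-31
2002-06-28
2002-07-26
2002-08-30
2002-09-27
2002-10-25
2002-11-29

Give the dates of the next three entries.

Every date is a Friday; gaps 28, 28, 35, 28, 28, 35 days.
Each is the last Friday of its month (at least one falls on the 29th or later, ruling out '4th Friday').
December 2002 ends with Friday 2002-12-27.
January 2003 ends with Friday 2003-01-31.
Last Friday of February 2003: 2003-02-28.

2002-12-27, 2003-01-31, 2003-02-28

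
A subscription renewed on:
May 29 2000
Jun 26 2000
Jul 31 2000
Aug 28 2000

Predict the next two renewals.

All Mondays; the gaps (28, 35, 28) vary with month length.
This is the last Monday of each month.
Last Monday of September 2000: Sep 25 2000.
October 2000 ends with Monday Oct 30 2000.

Sep 25 2000, Oct 30 2000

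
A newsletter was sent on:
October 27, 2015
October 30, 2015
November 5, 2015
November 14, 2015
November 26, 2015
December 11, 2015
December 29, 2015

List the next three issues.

January 19, 2016; February 12, 2016; March 10, 2016

The spacing grows by 3 each time: 3, 6, 9, 12, 15, 18 days.
Next gap: 21 days. December 29, 2015 + 21 days = January 19, 2016.
Next gap: 24 days. January 19, 2016 + 24 days = February 12, 2016.
Next gap: 27 days. February 12, 2016 + 27 days = March 10, 2016.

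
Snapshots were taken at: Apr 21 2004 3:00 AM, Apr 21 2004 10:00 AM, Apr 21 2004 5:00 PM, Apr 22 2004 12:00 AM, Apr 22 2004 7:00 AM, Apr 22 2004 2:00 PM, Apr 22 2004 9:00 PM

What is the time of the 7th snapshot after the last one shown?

Apr 24 2004 10:00 PM

The interval is a steady 7 hours (7, 7, 7, 7, 7, 7).
Apr 22 2004 9:00 PM + 7 h = Apr 23 2004 4:00 AM.
Apr 23 2004 4:00 AM + 7 h = Apr 23 2004 11:00 AM.
Apr 23 2004 11:00 AM + 7 h = Apr 23 2004 6:00 PM.
Apr 23 2004 6:00 PM + 7 h = Apr 24 2004 1:00 AM.
Apr 24 2004 1:00 AM + 7 h = Apr 24 2004 8:00 AM.
Apr 24 2004 8:00 AM + 7 h = Apr 24 2004 3:00 PM.
Apr 24 2004 3:00 PM + 7 h = Apr 24 2004 10:00 PM.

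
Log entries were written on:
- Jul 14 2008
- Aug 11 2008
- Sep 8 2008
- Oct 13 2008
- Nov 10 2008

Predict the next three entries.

All dates are Mondays, 28, 28, 35, 28 days apart.
Specifically, the 2nd Monday of each month.
December 2008 — 2nd Monday is Dec 8 2008.
January 2009 — 2nd Monday is Jan 12 2009.
2nd Monday of February 2009: Feb 9 2009.

Dec 8 2008, Jan 12 2009, Feb 9 2009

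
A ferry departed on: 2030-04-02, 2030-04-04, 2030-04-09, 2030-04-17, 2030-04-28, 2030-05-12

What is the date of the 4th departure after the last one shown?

2030-08-06

The spacing grows by 3 each time: 2, 5, 8, 11, 14 days.
Next gap: 17 days. 2030-05-12 + 17 days = 2030-05-29.
Next gap: 20 days. 2030-05-29 + 20 days = 2030-06-18.
Next gap: 23 days. 2030-06-18 + 23 days = 2030-07-11.
Next gap: 26 days. 2030-07-11 + 26 days = 2030-08-06.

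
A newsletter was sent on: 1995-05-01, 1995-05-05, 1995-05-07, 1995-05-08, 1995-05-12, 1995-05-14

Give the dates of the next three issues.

Gaps: 4, 2, 1, 4, 2 days — not constant, but cyclic with period 3.
The events fall on every Monday, Friday and Sunday.
Next Monday: 1995-05-15.
Next Friday: 1995-05-19.
Next Sunday: 1995-05-21.

1995-05-15, 1995-05-19, 1995-05-21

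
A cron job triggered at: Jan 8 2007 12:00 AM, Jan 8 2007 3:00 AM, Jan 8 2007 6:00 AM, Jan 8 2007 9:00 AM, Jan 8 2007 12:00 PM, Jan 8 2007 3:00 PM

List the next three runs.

Jan 8 2007 6:00 PM, Jan 8 2007 9:00 PM, Jan 9 2007 12:00 AM

Spacing: 3, 3, 3, 3, 3 h — constant 3 h.
Jan 8 2007 3:00 PM + 3 h = Jan 8 2007 6:00 PM.
Jan 8 2007 6:00 PM + 3 h = Jan 8 2007 9:00 PM.
Jan 8 2007 9:00 PM + 3 h = Jan 9 2007 12:00 AM.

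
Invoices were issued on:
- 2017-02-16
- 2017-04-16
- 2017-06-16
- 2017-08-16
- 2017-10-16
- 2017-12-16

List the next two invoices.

Each date is the 16th; the gaps (59, 61, 61, 61, 61) track the month lengths.
The rule is the 16th of every 2 months.
Next: February 2018 → 2018-02-16.
Next: April 2018 → 2018-04-16.

2018-02-16, 2018-04-16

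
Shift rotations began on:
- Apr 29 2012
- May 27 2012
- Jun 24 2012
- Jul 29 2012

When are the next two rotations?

All Sundays; the gaps (28, 28, 35) vary with month length.
This is the last Sunday of each month.
August 2012 ends with Sunday Aug 26 2012.
Last Sunday of September 2012: Sep 30 2012.

Aug 26 2012, Sep 30 2012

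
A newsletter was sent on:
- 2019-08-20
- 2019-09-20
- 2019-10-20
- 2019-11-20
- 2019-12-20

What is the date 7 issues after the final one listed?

2020-07-20

The day-of-month is always 20 (31, 30, 31, 30 days between events).
So this recurs on the 20th of each month.
Next: January 2020 → 2020-01-20.
February 2020: 2020-02-20.
March 2020: 2020-03-20.
April 2020: 2020-04-20.
Next: May 2020 → 2020-05-20.
June 2020: 2020-06-20.
July 2020: 2020-07-20.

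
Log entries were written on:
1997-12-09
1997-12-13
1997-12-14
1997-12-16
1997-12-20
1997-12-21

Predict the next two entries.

1997-12-23, 1997-12-27

Every event lands on a Tuesday or Saturday or Sunday (gaps cycle 4, 1, 2, 4, 1).
So the schedule is: every Tuesday, Saturday and Sunday.
The following Tuesday is 1997-12-23.
The following Saturday is 1997-12-27.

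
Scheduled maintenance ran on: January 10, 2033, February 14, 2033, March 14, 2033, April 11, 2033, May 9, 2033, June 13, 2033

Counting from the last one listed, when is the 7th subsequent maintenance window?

Gaps: 35, 28, 28, 28, 35 days — a mix of 28 and 35. Every date is a Monday.
Each is the 2nd Monday of its month.
2nd Monday of July 2033: July 11, 2033.
2nd Monday of August 2033: August 8, 2033.
September 2033 — 2nd Monday is September 12, 2033.
2nd Monday of October 2033: October 10, 2033.
2nd Monday of November 2033: November 14, 2033.
2nd Monday of December 2033: December 12, 2033.
2nd Monday of January 2034: January 9, 2034.

January 9, 2034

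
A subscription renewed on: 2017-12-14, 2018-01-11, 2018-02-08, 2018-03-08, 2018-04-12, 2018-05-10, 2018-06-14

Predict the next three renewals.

2018-07-12, 2018-08-09, 2018-09-13

All dates are Thursdays, 28, 28, 28, 35, 28, 35 days apart.
Specifically, the 2nd Thursday of each month.
2nd Thursday of July 2018: 2018-07-12.
August 2018 — 2nd Thursday is 2018-08-09.
2nd Thursday of September 2018: 2018-09-13.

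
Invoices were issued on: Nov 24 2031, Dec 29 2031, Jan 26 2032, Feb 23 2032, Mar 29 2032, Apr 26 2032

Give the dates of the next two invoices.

Every date is a Monday; gaps 35, 28, 28, 35, 28 days.
Each is the last Monday of its month (at least one falls on the 29th or later, ruling out '4th Monday').
May 2032 ends with Monday May 31 2032.
June 2032 ends with Monday Jun 28 2032.

May 31 2032, Jun 28 2032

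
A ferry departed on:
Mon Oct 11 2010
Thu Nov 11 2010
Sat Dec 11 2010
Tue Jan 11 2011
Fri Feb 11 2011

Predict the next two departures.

Fri Mar 11 2011, Mon Apr 11 2011

The day-of-month is always 11 (31, 30, 31, 31 days between events).
So this recurs on the 11th of each month.
March 2011: Fri Mar 11 2011.
Next: April 2011 → Mon Apr 11 2011.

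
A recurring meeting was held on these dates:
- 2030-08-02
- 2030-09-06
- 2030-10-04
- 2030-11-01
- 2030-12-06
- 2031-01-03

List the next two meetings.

Gaps: 35, 28, 28, 35, 28 days — a mix of 28 and 35. Every date is a Friday.
Each is the 1st Friday of its month.
February 2031 — 1st Friday is 2031-02-07.
March 2031 — 1st Friday is 2031-03-07.

2031-02-07, 2031-03-07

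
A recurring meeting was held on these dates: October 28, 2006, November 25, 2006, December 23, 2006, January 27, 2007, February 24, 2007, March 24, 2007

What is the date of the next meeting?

All dates are Saturdays, 28, 28, 35, 28, 28 days apart.
Specifically, the 4th Saturday of each month.
4th Saturday of April 2007: April 28, 2007.

April 28, 2007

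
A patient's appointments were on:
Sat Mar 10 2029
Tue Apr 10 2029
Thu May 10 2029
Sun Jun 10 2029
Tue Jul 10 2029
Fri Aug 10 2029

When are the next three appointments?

Mon Sep 10 2029, Wed Oct 10 2029, Sat Nov 10 2029

Gaps: 31, 30, 31, 30, 31 days — not constant. Every event is on the 10th of the month.
Pattern: the 10th of each month.
Next: September 2029 → Mon Sep 10 2029.
Next: October 2029 → Wed Oct 10 2029.
November 2029: Sat Nov 10 2029.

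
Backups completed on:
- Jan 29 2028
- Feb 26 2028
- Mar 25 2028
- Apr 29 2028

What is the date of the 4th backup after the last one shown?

All Saturdays; the gaps (28, 28, 35) vary with month length.
This is the last Saturday of each month.
Last Saturday of May 2028: May 27 2028.
June 2028 ends with Saturday Jun 24 2028.
Last Saturday of July 2028: Jul 29 2028.
Last Saturday of August 2028: Aug 26 2028.

Aug 26 2028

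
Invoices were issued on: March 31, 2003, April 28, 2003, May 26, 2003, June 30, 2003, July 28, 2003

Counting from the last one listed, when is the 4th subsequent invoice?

November 24, 2003

Every date is a Monday; gaps 28, 28, 35, 28 days.
Each is the last Monday of its month (at least one falls on the 29th or later, ruling out '4th Monday').
Last Monday of August 2003: August 25, 2003.
Last Monday of September 2003: September 29, 2003.
October 2003 ends with Monday October 27, 2003.
November 2003 ends with Monday November 24, 2003.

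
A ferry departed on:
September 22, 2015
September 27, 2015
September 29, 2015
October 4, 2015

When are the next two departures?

October 6, 2015; October 11, 2015

Gaps: 5, 2, 5 days — not constant, but cyclic with period 2.
The events fall on every Tuesday and Sunday.
The following Tuesday is October 6, 2015.
Next Sunday: October 11, 2015.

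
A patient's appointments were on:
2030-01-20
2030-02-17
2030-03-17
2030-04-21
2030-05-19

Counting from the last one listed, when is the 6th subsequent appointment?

2030-11-17

These are Sundays at 28- or 35-day spacing (28, 28, 35, 28).
The pattern: 3rd Sunday of the month.
June 2030 — 3rd Sunday is 2030-06-16.
July 2030 — 3rd Sunday is 2030-07-21.
3rd Sunday of August 2030: 2030-08-18.
3rd Sunday of September 2030: 2030-09-15.
October 2030 — 3rd Sunday is 2030-10-20.
3rd Sunday of November 2030: 2030-11-17.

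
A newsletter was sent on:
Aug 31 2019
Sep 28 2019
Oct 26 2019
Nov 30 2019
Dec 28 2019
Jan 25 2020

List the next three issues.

Feb 29 2020, Mar 28 2020, Apr 25 2020

All Saturdays; the gaps (28, 28, 35, 28, 28) vary with month length.
This is the last Saturday of each month.
Last Saturday of February 2020: Feb 29 2020.
March 2020 ends with Saturday Mar 28 2020.
April 2020 ends with Saturday Apr 25 2020.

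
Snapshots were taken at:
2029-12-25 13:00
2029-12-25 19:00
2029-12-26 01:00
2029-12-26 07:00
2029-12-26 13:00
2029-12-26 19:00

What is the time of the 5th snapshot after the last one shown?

Spacing: 6, 6, 6, 6, 6 h — constant 6 h.
2029-12-26 19:00 + 6 h = 2029-12-27 01:00.
2029-12-27 01:00 + 6 h = 2029-12-27 07:00.
2029-12-27 07:00 + 6 h = 2029-12-27 13:00.
2029-12-27 13:00 + 6 h = 2029-12-27 19:00.
2029-12-27 19:00 + 6 h = 2029-12-28 01:00.

2029-12-28 01:00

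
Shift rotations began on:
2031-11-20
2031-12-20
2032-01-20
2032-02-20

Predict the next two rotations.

2032-03-20, 2032-04-20

Each date is the 20th; the gaps (30, 31, 31) track the month lengths.
The rule is the 20th of each month.
March 2032: 2032-03-20.
April 2032: 2032-04-20.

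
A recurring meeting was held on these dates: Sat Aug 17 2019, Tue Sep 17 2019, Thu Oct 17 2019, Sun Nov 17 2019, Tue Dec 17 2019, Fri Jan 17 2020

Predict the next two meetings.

The day-of-month is always 17 (31, 30, 31, 30, 31 days between events).
So this recurs on the 17th of each month.
February 2020: Mon Feb 17 2020.
March 2020: Tue Mar 17 2020.

Mon Feb 17 2020, Tue Mar 17 2020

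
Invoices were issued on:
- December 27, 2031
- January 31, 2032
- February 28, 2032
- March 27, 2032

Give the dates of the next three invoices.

All Saturdays; the gaps (35, 28, 28) vary with month length.
This is the last Saturday of each month.
Last Saturday of April 2032: April 24, 2032.
Last Saturday of May 2032: May 29, 2032.
Last Saturday of June 2032: June 26, 2032.

April 24, 2032; May 29, 2032; June 26, 2032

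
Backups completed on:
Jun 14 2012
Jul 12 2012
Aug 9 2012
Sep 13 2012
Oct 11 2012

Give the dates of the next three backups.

Gaps: 28, 28, 35, 28 days — a mix of 28 and 35. Every date is a Thursday.
Each is the 2nd Thursday of its month.
2nd Thursday of November 2012: Nov 8 2012.
December 2012 — 2nd Thursday is Dec 13 2012.
January 2013 — 2nd Thursday is Jan 10 2013.

Nov 8 2012, Dec 13 2012, Jan 10 2013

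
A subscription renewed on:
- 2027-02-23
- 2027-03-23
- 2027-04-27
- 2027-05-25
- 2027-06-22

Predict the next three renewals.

2027-07-27, 2027-08-24, 2027-09-28

All dates are Tuesdays, 28, 35, 28, 28 days apart.
Specifically, the 4th Tuesday of each month.
4th Tuesday of July 2027: 2027-07-27.
4th Tuesday of August 2027: 2027-08-24.
4th Tuesday of September 2027: 2027-09-28.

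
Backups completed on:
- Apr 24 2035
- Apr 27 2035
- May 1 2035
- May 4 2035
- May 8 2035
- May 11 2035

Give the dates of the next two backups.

May 15 2035, May 18 2035

Gaps: 3, 4, 3, 4, 3 days — not constant, but cyclic with period 2.
The events fall on every Tuesday and Friday.
The following Tuesday is May 15 2035.
Next Friday: May 18 2035.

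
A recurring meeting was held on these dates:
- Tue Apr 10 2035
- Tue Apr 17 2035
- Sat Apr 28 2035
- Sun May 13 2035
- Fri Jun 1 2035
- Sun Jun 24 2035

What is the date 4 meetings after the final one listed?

Sat Nov 3 2035

The spacing grows by 4 each time: 7, 11, 15, 19, 23 days.
Next gap: 27 days. Sun Jun 24 2035 + 27 days = Sat Jul 21 2035.
Next gap: 31 days. Sat Jul 21 2035 + 31 days = Tue Aug 21 2035.
Next gap: 35 days. Tue Aug 21 2035 + 35 days = Tue Sep 25 2035.
Next gap: 39 days. Tue Sep 25 2035 + 39 days = Sat Nov 3 2035.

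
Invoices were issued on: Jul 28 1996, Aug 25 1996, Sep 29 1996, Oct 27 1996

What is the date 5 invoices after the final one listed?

Mar 30 1997

These are Sundays with 28, 35, 28-day gaps.
Each is the final Sunday of its month — Sep 29 1996 is past the 28th, so '4th Sunday' doesn't fit.
Last Sunday of November 1996: Nov 24 1996.
Last Sunday of December 1996: Dec 29 1996.
Last Sunday of January 1997: Jan 26 1997.
Last Sunday of February 1997: Feb 23 1997.
Last Sunday of March 1997: Mar 30 1997.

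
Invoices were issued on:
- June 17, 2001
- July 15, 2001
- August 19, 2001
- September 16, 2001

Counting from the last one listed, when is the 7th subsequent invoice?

Gaps: 28, 35, 28 days — a mix of 28 and 35. Every date is a Sunday.
Each is the 3rd Sunday of its month.
3rd Sunday of October 2001: October 21, 2001.
3rd Sunday of November 2001: November 18, 2001.
3rd Sunday of December 2001: December 16, 2001.
3rd Sunday of January 2002: January 20, 2002.
3rd Sunday of February 2002: February 17, 2002.
March 2002 — 3rd Sunday is March 17, 2002.
April 2002 — 3rd Sunday is April 21, 2002.

April 21, 2002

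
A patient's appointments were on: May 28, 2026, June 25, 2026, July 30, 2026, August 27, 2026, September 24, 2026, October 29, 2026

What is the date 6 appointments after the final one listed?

April 29, 2027

All Thursdays; the gaps (28, 35, 28, 28, 35) vary with month length.
This is the last Thursday of each month.
November 2026 ends with Thursday November 26, 2026.
December 2026 ends with Thursday December 31, 2026.
January 2027 ends with Thursday January 28, 2027.
Last Thursday of February 2027: February 25, 2027.
Last Thursday of March 2027: March 25, 2027.
Last Thursday of April 2027: April 29, 2027.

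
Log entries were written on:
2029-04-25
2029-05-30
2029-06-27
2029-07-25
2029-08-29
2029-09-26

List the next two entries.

These are Wednesdays with 35, 28, 28, 35, 28-day gaps.
Each is the final Wednesday of its month — 2029-05-30 is past the 28th, so '4th Wednesday' doesn't fit.
Last Wednesday of October 2029: 2029-10-31.
November 2029 ends with Wednesday 2029-11-28.

2029-10-31, 2029-11-28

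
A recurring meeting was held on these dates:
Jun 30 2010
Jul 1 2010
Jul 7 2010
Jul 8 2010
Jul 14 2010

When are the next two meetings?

The gap pattern 1, 6, 1, 6 repeats every 2 events.
These are the Wednesdays and Thursdays of each week.
The following Thursday is Jul 15 2010.
The following Wednesday is Jul 21 2010.

Jul 15 2010, Jul 21 2010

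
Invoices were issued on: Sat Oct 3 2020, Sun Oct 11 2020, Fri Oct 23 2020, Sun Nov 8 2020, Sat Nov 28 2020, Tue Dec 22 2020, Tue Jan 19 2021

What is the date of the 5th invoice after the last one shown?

Intervals are 8, 12, 16, 20, 24, 28 days — an arithmetic progression with common difference 4.
Next gap: 32 days. Tue Jan 19 2021 + 32 days = Sat Feb 20 2021.
Next gap: 36 days. Sat Feb 20 2021 + 36 days = Sun Mar 28 2021.
Next gap: 40 days. Sun Mar 28 2021 + 40 days = Fri May 7 2021.
Next gap: 44 days. Fri May 7 2021 + 44 days = Sun Jun 20 2021.
Next gap: 48 days. Sun Jun 20 2021 + 48 days = Sat Aug 7 2021.

Sat Aug 7 2021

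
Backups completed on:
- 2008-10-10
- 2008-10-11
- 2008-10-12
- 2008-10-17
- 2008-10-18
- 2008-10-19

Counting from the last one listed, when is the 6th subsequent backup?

The gap pattern 1, 1, 5, 1, 1 repeats every 3 events.
These are the Fridays, Saturdays and Sundays of each week.
Next Friday: 2008-10-24.
The following Saturday is 2008-10-25.
Next Sunday: 2008-10-26.
Next Friday: 2008-10-31.
The following Saturday is 2008-11-01.
The following Sunday is 2008-11-02.

2008-11-02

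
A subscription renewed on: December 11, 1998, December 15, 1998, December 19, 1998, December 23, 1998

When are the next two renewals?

December 27, 1998; December 31, 1998

Every event comes 4 days after the last (4, 4, 4).
December 23, 1998 + 4 days = December 27, 1998.
December 27, 1998 + 4 days = December 31, 1998.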